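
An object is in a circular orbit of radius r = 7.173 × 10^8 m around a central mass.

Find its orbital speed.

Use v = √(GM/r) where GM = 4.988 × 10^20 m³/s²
r = 7.173 × 10^8 m
GM = 4.988 × 10^20 m³/s²
GM/r = (4.988 × 10^20) / (7.173 × 10^8) = 6.95385 × 10^11 m²/s²
v = √(GM/r) = 833898 m/s ≈ 833.9 km/s

Final answer: 833.9 km/s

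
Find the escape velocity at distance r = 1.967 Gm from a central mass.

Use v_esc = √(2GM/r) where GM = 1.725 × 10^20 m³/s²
r = 1.967 Gm = 1.967 × 10^9 m
GM = 1.725 × 10^20 m³/s²
2GM/r = 2 × (1.725 × 10^20) / (1.967 × 10^9) = 1.75394 × 10^11 m²/s²
v_esc = √(2GM/r) = 418801 m/s ≈ 418.8 km/s

Final answer: 418.8 km/s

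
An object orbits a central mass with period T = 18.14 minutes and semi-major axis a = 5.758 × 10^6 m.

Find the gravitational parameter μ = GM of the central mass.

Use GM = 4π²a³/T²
T = 18.14 minutes = 1088.4 s
a = 5.758 × 10^6 m
a³ = 1.90904 × 10^20 m³
T² = 1.18461 × 10^6 s²
GM = 4π² × (1.90904 × 10^20) / (1.18461 × 10^6) = 6.36206 × 10^15 m³/s²
GM ≈ 6.362 × 10^15 m³/s²

Final answer: GM = 6.362 × 10^15 m³/s²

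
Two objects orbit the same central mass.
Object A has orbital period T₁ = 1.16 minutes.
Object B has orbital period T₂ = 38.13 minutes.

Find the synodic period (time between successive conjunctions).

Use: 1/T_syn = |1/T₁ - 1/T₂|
T₁ = 1.16 minutes = 69.6 s
T₂ = 38.13 minutes = 2287.8 s
1/T₁ = 0.0143678 s⁻¹
1/T₂ = 0.000437101 s⁻¹
|1/T₁ − 1/T₂| = 0.0139307 s⁻¹
T_syn = 1 / |1/T₁ − 1/T₂| = 71.7838 s ≈ 1.196 minutes

Final answer: T_syn = 1.196 minutes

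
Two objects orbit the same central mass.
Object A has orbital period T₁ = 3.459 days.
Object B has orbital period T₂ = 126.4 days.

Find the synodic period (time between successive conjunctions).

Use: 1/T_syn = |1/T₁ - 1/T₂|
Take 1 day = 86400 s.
T₁ = 3.459 days = 298858 s
T₂ = 126.4 days = 1.0921 × 10^7 s
1/T₁ = 3.34608 × 10^-6 s⁻¹
1/T₂ = 9.1567 × 10^-8 s⁻¹
|1/T₁ − 1/T₂| = 3.25451 × 10^-6 s⁻¹
T_syn = 1 / |1/T₁ − 1/T₂| = 307266 s ≈ 3.556 days

Final answer: T_syn = 3.556 days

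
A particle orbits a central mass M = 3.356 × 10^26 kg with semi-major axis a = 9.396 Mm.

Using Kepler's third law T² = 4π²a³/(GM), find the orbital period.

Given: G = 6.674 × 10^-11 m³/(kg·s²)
M = 3.356 × 10^26 kg
GM = G × M = 6.674 × 10^-11 × 3.356 × 10^26 = 2.23979 × 10^16 m³/s²
a = 9.396 Mm = 9.396 × 10^6 m
a³ = 8.29524 × 10^20 m³
T = 2π √(a³/GM) = 2π √((8.29524 × 10^20) / (2.23979 × 10^16)) = 2π × 192.447 s
T = 1209.18 s ≈ 20.15 minutes

Final answer: 20.15 minutes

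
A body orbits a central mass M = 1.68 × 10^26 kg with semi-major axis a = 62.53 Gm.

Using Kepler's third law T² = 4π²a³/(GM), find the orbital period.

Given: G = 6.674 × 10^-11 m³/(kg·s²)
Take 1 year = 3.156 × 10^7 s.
M = 1.68 × 10^26 kg
GM = G × M = 6.674 × 10^-11 × 1.68 × 10^26 = 1.12123 × 10^16 m³/s²
a = 62.53 Gm = 6.253 × 10^10 m
a³ = 2.44492 × 10^32 m³
T = 2π √(a³/GM) = 2π √((2.44492 × 10^32) / (1.12123 × 10^16)) = 2π × 1.47667 × 10^8 s
T = 9.27822 × 10^8 s ≈ 29.4 years

Final answer: 29.4 years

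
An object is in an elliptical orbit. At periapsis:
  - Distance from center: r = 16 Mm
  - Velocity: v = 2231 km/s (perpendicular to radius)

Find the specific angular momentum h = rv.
r = 16 Mm = 1.6 × 10^7 m
v = 2231 km/s = 2.231 × 10^6 m/s
h = rv = 1.6 × 10^7 × 2.231 × 10^6 = 3.5696 × 10^13 m²/s ≈ 3.57 × 10^13 m²/s

Final answer: h = 3.57 × 10^13 m²/s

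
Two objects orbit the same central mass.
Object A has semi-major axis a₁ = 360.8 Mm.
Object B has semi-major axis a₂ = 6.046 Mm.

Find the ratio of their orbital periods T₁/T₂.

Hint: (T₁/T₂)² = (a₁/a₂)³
a₁ = 360.8 Mm = 3.608 × 10^8 m
a₂ = 6.046 Mm = 6.046 × 10^6 m
a₁/a₂ = 59.6758
T₁/T₂ = (a₁/a₂)^(3/2) = (59.6758)^1.5 = 460.996

Final answer: T₁/T₂ = 461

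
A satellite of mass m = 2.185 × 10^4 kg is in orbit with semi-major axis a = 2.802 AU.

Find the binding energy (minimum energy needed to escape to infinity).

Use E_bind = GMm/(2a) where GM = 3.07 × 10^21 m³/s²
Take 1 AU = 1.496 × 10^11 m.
a = 2.802 AU = 4.19179 × 10^11 m
GM = 3.07 × 10^21 m³/s²
m = 2.185 × 10^4 kg
GMm = 3.07 × 10^21 × 21850 = 6.70795 × 10^25 m³·kg/s²
2a = 8.38358 × 10^11 m
E_bind = GMm/(2a) = 8.00129 × 10^13 J ≈ 80.01 TJ

Final answer: 80.01 TJ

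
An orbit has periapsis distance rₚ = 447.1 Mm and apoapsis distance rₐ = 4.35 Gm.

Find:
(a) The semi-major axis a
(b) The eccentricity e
rₚ = 447.1 Mm = 4.471 × 10^8 m
rₐ = 4.35 Gm = 4.35 × 10^9 m
(a) a = (rₚ + rₐ)/2 = 2.39855 × 10^9 m ≈ 2.399 Gm
(b) e = (rₐ − rₚ)/(rₐ + rₚ) = (3.9029 × 10^9) / (4.7971 × 10^9) = 0.813596

Final answer:
(a) a = 2.399 Gm
(b) e = 0.8136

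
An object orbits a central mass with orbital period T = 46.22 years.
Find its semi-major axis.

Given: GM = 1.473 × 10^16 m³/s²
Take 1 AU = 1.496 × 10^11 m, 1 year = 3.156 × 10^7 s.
T = 46.22 years = 1.4587 × 10^9 s
GM = 1.473 × 10^16 m³/s²
Kepler's third law: a³ = GM T² / (4π²)
T² = 2.12782 × 10^18 s²
a³ = (1.473 × 10^16) × (2.12782 × 10^18) / (4π²) = 7.9392 × 10^32 m³
a = (a³)^(1/3) = 9.2596 × 10^10 m ≈ 0.619 AU

Final answer: 0.619 AU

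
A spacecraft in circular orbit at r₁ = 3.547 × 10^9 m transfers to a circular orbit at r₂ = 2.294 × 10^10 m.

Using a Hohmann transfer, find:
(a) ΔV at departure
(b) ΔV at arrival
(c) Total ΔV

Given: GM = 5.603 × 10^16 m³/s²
r₁ = 3.547 × 10^9 m
r₂ = 2.294 × 10^10 m
GM = 5.603 × 10^16 m³/s²
Transfer ellipse: a_t = (r₁ + r₂)/2 = 1.32435 × 10^10 m
Circular speed at r₁: v₁ = √(GM/r₁) = 3974.47 m/s
Transfer speed at r₁ (periapsis): v₁ₜ = √(GM(2/r₁ − 1/a_t)) = 5230.88 m/s
(a) ΔV₁ = v₁ₜ − v₁ = 1256.41 m/s ≈ 1.256 km/s
Circular speed at r₂: v₂ = √(GM/r₂) = 1562.84 m/s
Transfer speed at r₂ (apoapsis): v₂ₜ = √(GM(2/r₂ − 1/a_t)) = 808.803 m/s
(b) ΔV₂ = v₂ − v₂ₜ = 754.034 m/s ≈ 754 m/s
(c) ΔV_total = ΔV₁ + ΔV₂ = 2010.44 m/s ≈ 2.01 km/s

Final answer:
(a) ΔV₁ = 1.256 km/s
(b) ΔV₂ = 754 m/s
(c) ΔV_total = 2.01 km/s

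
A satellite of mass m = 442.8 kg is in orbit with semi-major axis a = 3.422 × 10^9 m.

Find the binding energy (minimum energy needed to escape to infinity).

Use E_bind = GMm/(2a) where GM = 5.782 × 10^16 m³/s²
a = 3.422 × 10^9 m
GM = 5.782 × 10^16 m³/s²
m = 442.8 kg
GMm = 5.782 × 10^16 × 442.8 = 2.56027 × 10^19 m³·kg/s²
2a = 6.844 × 10^9 m
E_bind = GMm/(2a) = 3.7409 × 10^9 J ≈ 3.741 GJ

Final answer: 3.741 GJ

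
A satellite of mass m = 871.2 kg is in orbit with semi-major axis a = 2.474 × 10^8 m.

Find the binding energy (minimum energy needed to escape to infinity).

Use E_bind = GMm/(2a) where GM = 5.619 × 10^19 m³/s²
a = 2.474 × 10^8 m
GM = 5.619 × 10^19 m³/s²
m = 871.2 kg
GMm = 5.619 × 10^19 × 871.2 = 4.89527 × 10^22 m³·kg/s²
2a = 4.948 × 10^8 m
E_bind = GMm/(2a) = 9.89344 × 10^13 J ≈ 98.93 TJ

Final answer: 98.93 TJ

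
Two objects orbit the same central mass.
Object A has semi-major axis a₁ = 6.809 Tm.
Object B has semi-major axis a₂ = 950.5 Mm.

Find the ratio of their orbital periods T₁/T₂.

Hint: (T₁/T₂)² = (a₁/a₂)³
a₁ = 6.809 Tm = 6.809 × 10^12 m
a₂ = 950.5 Mm = 9.505 × 10^8 m
a₁/a₂ = 7163.6
T₁/T₂ = (a₁/a₂)^(3/2) = (7163.6)^1.5 = 606313

Final answer: T₁/T₂ = 6.063 × 10^5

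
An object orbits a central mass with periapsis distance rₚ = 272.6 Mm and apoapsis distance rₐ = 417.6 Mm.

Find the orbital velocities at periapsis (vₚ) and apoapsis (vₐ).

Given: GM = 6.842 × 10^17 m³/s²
rₚ = 272.6 Mm = 2.726 × 10^8 m
rₐ = 417.6 Mm = 4.176 × 10^8 m
GM = 6.842 × 10^17 m³/s²
a = (rₚ + rₐ)/2 = 3.451 × 10^8 m
Vis-viva: v² = GM (2/r − 1/a)
vₚ² = 6.842 × 10^17 × (7.33676 × 10^-9 − 2.89771 × 10^-9) = 3.0372 × 10^9 m²/s²
vₚ = 55110.8 m/s ≈ 55.11 km/s
vₐ² = 6.842 × 10^17 × (4.78927 × 10^-9 − 2.89771 × 10^-9) = 1.29421 × 10^9 m²/s²
vₐ = 35975.1 m/s ≈ 35.98 km/s

Final answer: vₚ = 55.11 km/s, vₐ = 35.98 km/s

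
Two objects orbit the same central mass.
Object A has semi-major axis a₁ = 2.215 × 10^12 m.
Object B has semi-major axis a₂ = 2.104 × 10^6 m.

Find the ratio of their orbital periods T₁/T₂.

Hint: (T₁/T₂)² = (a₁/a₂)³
a₁ = 2.215 × 10^12 m
a₂ = 2.104 × 10^6 m
a₁/a₂ = 1.05276 × 10^6
T₁/T₂ = (a₁/a₂)^(3/2) = (1.05276 × 10^6)^1.5 = 1.08017 × 10^9

Final answer: T₁/T₂ = 1.08 × 10^9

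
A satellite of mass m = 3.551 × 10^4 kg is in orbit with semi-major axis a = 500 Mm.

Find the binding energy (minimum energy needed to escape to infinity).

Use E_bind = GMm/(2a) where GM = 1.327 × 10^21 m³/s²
a = 500 Mm = 5 × 10^8 m
GM = 1.327 × 10^21 m³/s²
m = 3.551 × 10^4 kg
GMm = 1.327 × 10^21 × 35510 = 4.71218 × 10^25 m³·kg/s²
2a = 1 × 10^9 m
E_bind = GMm/(2a) = 4.71218 × 10^16 J ≈ 47.12 PJ

Final answer: 47.12 PJ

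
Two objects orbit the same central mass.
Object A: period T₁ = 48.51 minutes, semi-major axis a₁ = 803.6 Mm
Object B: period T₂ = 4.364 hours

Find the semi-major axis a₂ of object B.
T₁ = 48.51 minutes = 2910.6 s
T₂ = 4.364 hours = 15710.4 s
a₁ = 803.6 Mm = 8.036 × 10^8 m
Kepler's third law: (T₂/T₁)² = (a₂/a₁)³  ⇒  a₂ = a₁ (T₂/T₁)^(2/3)
T₂/T₁ = 5.39765
(T₂/T₁)^(2/3) = 3.07706
a₂ = 8.036 × 10^8 m × 3.07706 = 2.47273 × 10^9 m ≈ 2.473 Gm

Final answer: a₂ = 2.473 Gm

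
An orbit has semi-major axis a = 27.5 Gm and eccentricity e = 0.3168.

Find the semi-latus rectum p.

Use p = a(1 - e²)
a = 27.5 Gm = 2.75 × 10^10 m
e = 0.3168,  e² = 0.100362,  1 − e² = 0.899638
p = a(1 − e²) = 2.75 × 10^10 m × 0.899638 = 2.474 × 10^10 m ≈ 24.74 Gm

Final answer: p = 24.74 Gm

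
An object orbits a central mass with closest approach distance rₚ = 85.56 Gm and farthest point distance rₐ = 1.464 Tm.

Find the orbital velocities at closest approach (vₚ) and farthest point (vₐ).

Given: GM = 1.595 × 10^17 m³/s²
rₚ = 85.56 Gm = 8.556 × 10^10 m
rₐ = 1.464 Tm = 1.464 × 10^12 m
GM = 1.595 × 10^17 m³/s²
a = (rₚ + rₐ)/2 = 7.7478 × 10^11 m
Vis-viva: v² = GM (2/r − 1/a)
vₚ² = 1.595 × 10^17 × (2.33754 × 10^-11 − 1.29069 × 10^-12) = 3.52251 × 10^6 m²/s²
vₚ = 1876.84 m/s ≈ 1.877 km/s
vₐ² = 1.595 × 10^17 × (1.36612 × 10^-12 − 1.29069 × 10^-12) = 12031.3 m²/s²
vₐ = 109.687 m/s ≈ 109.7 m/s

Final answer: vₚ = 1.877 km/s, vₐ = 109.7 m/s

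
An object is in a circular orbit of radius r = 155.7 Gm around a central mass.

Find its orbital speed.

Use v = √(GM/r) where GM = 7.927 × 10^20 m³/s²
r = 155.7 Gm = 1.557 × 10^11 m
GM = 7.927 × 10^20 m³/s²
GM/r = (7.927 × 10^20) / (1.557 × 10^11) = 5.0912 × 10^9 m²/s²
v = √(GM/r) = 71352.7 m/s ≈ 71.35 km/s

Final answer: 71.35 km/s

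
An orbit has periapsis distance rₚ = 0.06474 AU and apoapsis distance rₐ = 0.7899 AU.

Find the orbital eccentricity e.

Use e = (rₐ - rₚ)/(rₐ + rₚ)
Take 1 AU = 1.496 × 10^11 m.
rₚ = 0.06474 AU = 9.6851 × 10^9 m
rₐ = 0.7899 AU = 1.18169 × 10^11 m
rₐ − rₚ = 1.08484 × 10^11 m
rₐ + rₚ = 1.27854 × 10^11 m
e = (rₐ − rₚ)/(rₐ + rₚ) = 0.848498

Final answer: e = 0.8485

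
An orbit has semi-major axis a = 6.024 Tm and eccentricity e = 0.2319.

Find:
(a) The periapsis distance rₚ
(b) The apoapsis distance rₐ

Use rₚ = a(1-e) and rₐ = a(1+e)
a = 6.024 Tm = 6.024 × 10^12 m
e = 0.2319:  1 − e = 0.7681,  1 + e = 1.2319
(a) rₚ = a(1 − e) = 6.024 × 10^12 m × 0.7681 = 4.62703 × 10^12 m ≈ 4.627 Tm
(b) rₐ = a(1 + e) = 6.024 × 10^12 m × 1.2319 = 7.42097 × 10^12 m ≈ 7.421 Tm

Final answer:
(a) rₚ = 4.627 Tm
(b) rₐ = 7.421 Tm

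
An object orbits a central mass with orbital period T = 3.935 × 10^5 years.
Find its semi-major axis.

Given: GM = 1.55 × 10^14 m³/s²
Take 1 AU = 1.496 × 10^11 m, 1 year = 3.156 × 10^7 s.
T = 3.935 × 10^5 years = 1.24189 × 10^13 s
GM = 1.55 × 10^14 m³/s²
Kepler's third law: a³ = GM T² / (4π²)
T² = 1.54228 × 10^26 s²
a³ = (1.55 × 10^14) × (1.54228 × 10^26) / (4π²) = 6.0553 × 10^38 m³
a = (a³)^(1/3) = 8.46016 × 10^12 m ≈ 56.55 AU

Final answer: 56.55 AU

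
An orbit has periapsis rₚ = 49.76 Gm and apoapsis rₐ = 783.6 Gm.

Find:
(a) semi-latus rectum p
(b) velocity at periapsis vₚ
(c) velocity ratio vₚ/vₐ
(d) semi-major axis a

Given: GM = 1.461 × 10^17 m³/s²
rₚ = 49.76 Gm = 4.976 × 10^10 m
rₐ = 783.6 Gm = 7.836 × 10^11 m
GM = 1.461 × 10^17 m³/s²
a = (rₚ + rₐ)/2 = 4.1668 × 10^11 m
e = (rₐ − rₚ)/(rₐ + rₚ) = (7.3384 × 10^11) / (8.3336 × 10^11) = 0.88058
(a) 1 − e² = 0.224579;  p = a(1 − e²) = 4.1668 × 10^11 × 0.224579 = 9.35777 × 10^10 m ≈ 93.58 Gm
(b) vₚ² = GM (2/rₚ − 1/a) = 1.461 × 10^17 × (4.01929 × 10^-11 − 2.39992 × 10^-12) = 5.52156 × 10^6 m²/s²;  vₚ = 2349.8 m/s ≈ 2.35 km/s
(c) vₚ/vₐ = rₐ/rₚ (angular momentum) = (7.836 × 10^11) / (4.976 × 10^10) = 15.7476 ≈ 15.75
(d) a = 4.1668 × 10^11 m ≈ 416.7 Gm

Final answer:
(a) semi-latus rectum p = 93.58 Gm
(b) velocity at periapsis vₚ = 2.35 km/s
(c) velocity ratio vₚ/vₐ = 15.75
(d) semi-major axis a = 416.7 Gm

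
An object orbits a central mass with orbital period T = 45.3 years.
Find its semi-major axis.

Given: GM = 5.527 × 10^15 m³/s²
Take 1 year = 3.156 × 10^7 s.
T = 45.3 years = 1.42967 × 10^9 s
GM = 5.527 × 10^15 m³/s²
Kepler's third law: a³ = GM T² / (4π²)
T² = 2.04395 × 10^18 s²
a³ = (5.527 × 10^15) × (2.04395 × 10^18) / (4π²) = 2.86154 × 10^32 m³
a = (a³)^(1/3) = 6.58972 × 10^10 m ≈ 65.9 Gm

Final answer: 65.9 Gm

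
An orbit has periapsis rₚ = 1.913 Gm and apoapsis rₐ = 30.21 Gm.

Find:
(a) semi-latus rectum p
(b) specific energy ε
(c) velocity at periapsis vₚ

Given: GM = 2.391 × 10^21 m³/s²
rₚ = 1.913 Gm = 1.913 × 10^9 m
rₐ = 30.21 Gm = 3.021 × 10^10 m
GM = 2.391 × 10^21 m³/s²
a = (rₚ + rₐ)/2 = 1.60615 × 10^10 m
e = (rₐ − rₚ)/(rₐ + rₚ) = (2.8297 × 10^10) / (3.2123 × 10^10) = 0.880895
(a) 1 − e² = 0.224023;  p = a(1 − e²) = 1.60615 × 10^10 × 0.224023 = 3.59815 × 10^9 m ≈ 3.598 Gm
(b) 2a = 3.2123 × 10^10 m;  ε = −GM/(2a) = -7.44326 × 10^10 J/kg ≈ -74.43 GJ/kg
(c) vₚ² = GM (2/rₚ − 1/a) = 2.391 × 10^21 × (1.04548 × 10^-9 − 6.22607 × 10^-11) = 2.35087 × 10^12 m²/s²;  vₚ = 1.53326 × 10^6 m/s ≈ 1533 km/s

Final answer:
(a) semi-latus rectum p = 3.598 Gm
(b) specific energy ε = -74.43 GJ/kg
(c) velocity at periapsis vₚ = 1533 km/s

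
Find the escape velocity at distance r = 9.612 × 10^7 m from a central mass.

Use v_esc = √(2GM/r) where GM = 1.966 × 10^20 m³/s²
r = 9.612 × 10^7 m
GM = 1.966 × 10^20 m³/s²
2GM/r = 2 × (1.966 × 10^20) / (9.612 × 10^7) = 4.09072 × 10^12 m²/s²
v_esc = √(2GM/r) = 2.02255 × 10^6 m/s ≈ 2023 km/s

Final answer: 2023 km/s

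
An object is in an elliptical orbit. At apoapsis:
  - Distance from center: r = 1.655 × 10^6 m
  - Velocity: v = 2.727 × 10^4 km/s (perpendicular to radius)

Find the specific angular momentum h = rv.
r = 1.655 × 10^6 m
v = 2.727 × 10^4 km/s = 2.727 × 10^7 m/s
h = rv = 1.655 × 10^6 × 2.727 × 10^7 = 4.51318 × 10^13 m²/s ≈ 4.513 × 10^13 m²/s

Final answer: h = 4.513 × 10^13 m²/s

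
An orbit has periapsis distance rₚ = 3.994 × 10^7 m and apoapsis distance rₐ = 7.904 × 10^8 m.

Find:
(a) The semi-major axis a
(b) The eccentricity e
rₚ = 3.994 × 10^7 m
rₐ = 7.904 × 10^8 m
(a) a = (rₚ + rₐ)/2 = 4.1517 × 10^8 m ≈ 4.152 × 10^8 m
(b) e = (rₐ − rₚ)/(rₐ + rₚ) = (7.5046 × 10^8) / (8.3034 × 10^8) = 0.903798

Final answer:
(a) a = 4.152 × 10^8 m
(b) e = 0.9038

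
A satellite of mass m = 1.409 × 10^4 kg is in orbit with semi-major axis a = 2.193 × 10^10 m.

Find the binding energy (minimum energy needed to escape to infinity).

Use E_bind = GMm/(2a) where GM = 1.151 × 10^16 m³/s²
a = 2.193 × 10^10 m
GM = 1.151 × 10^16 m³/s²
m = 1.409 × 10^4 kg
GMm = 1.151 × 10^16 × 14090 = 1.62176 × 10^20 m³·kg/s²
2a = 4.386 × 10^10 m
E_bind = GMm/(2a) = 3.69758 × 10^9 J ≈ 3.698 GJ

Final answer: 3.698 GJ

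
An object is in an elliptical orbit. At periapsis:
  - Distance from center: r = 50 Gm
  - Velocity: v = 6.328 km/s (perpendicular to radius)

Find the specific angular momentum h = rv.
r = 50 Gm = 5 × 10^10 m
v = 6.328 km/s = 6328 m/s
h = rv = 5 × 10^10 × 6328 = 3.164 × 10^14 m²/s ≈ 3.164 × 10^14 m²/s

Final answer: h = 3.164 × 10^14 m²/s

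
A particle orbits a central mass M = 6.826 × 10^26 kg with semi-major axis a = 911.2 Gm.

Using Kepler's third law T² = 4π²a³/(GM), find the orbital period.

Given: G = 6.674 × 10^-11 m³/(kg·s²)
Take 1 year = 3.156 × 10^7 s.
M = 6.826 × 10^26 kg
GM = G × M = 6.674 × 10^-11 × 6.826 × 10^26 = 4.55567 × 10^16 m³/s²
a = 911.2 Gm = 9.112 × 10^11 m
a³ = 7.56556 × 10^35 m³
T = 2π √(a³/GM) = 2π √((7.56556 × 10^35) / (4.55567 × 10^16)) = 2π × 4.07516 × 10^9 s
T = 2.5605 × 10^10 s ≈ 811.3 years

Final answer: 811.3 years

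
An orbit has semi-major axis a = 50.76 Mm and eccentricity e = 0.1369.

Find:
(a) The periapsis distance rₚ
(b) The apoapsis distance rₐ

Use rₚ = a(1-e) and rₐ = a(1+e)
a = 50.76 Mm = 5.076 × 10^7 m
e = 0.1369:  1 − e = 0.8631,  1 + e = 1.1369
(a) rₚ = a(1 − e) = 5.076 × 10^7 m × 0.8631 = 4.3811 × 10^7 m ≈ 43.81 Mm
(b) rₐ = a(1 + e) = 5.076 × 10^7 m × 1.1369 = 5.7709 × 10^7 m ≈ 57.71 Mm

Final answer:
(a) rₚ = 43.81 Mm
(b) rₐ = 57.71 Mm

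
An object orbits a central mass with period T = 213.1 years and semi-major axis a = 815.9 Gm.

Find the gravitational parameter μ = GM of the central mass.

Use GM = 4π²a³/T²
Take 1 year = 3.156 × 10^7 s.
T = 213.1 years = 6.72544 × 10^9 s
a = 815.9 Gm = 8.159 × 10^11 m
a³ = 5.43139 × 10^35 m³
T² = 4.52315 × 10^19 s²
GM = 4π² × (5.43139 × 10^35) / (4.52315 × 10^19) = 4.74056 × 10^17 m³/s²
GM ≈ 4.741 × 10^17 m³/s²

Final answer: GM = 4.741 × 10^17 m³/s²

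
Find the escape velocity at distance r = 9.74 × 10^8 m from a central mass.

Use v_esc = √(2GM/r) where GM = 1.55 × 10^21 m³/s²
r = 9.74 × 10^8 m
GM = 1.55 × 10^21 m³/s²
2GM/r = 2 × (1.55 × 10^21) / (9.74 × 10^8) = 3.18275 × 10^12 m²/s²
v_esc = √(2GM/r) = 1.78403 × 10^6 m/s ≈ 1784 km/s

Final answer: 1784 km/s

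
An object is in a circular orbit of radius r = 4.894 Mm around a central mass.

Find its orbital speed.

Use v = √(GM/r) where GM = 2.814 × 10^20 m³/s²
r = 4.894 Mm = 4.894 × 10^6 m
GM = 2.814 × 10^20 m³/s²
GM/r = (2.814 × 10^20) / (4.894 × 10^6) = 5.7499 × 10^13 m²/s²
v = √(GM/r) = 7.58281 × 10^6 m/s ≈ 7583 km/s

Final answer: 7583 km/s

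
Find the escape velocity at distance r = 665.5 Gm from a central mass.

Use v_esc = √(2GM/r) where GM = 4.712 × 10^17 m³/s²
r = 665.5 Gm = 6.655 × 10^11 m
GM = 4.712 × 10^17 m³/s²
2GM/r = 2 × (4.712 × 10^17) / (6.655 × 10^11) = 1.41608 × 10^6 m²/s²
v_esc = √(2GM/r) = 1189.99 m/s ≈ 1.19 km/s

Final answer: 1.19 km/s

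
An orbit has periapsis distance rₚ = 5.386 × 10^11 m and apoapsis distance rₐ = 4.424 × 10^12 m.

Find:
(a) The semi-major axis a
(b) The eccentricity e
rₚ = 5.386 × 10^11 m
rₐ = 4.424 × 10^12 m
(a) a = (rₚ + rₐ)/2 = 2.4813 × 10^12 m ≈ 2.481 × 10^12 m
(b) e = (rₐ − rₚ)/(rₐ + rₚ) = (3.8854 × 10^12) / (4.9626 × 10^12) = 0.782936

Final answer:
(a) a = 2.481 × 10^12 m
(b) e = 0.7829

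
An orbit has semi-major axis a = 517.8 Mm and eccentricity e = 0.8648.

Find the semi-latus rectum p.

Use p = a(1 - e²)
a = 517.8 Mm = 5.178 × 10^8 m
e = 0.8648,  e² = 0.747879,  1 − e² = 0.252121
p = a(1 − e²) = 5.178 × 10^8 m × 0.252121 = 1.30548 × 10^8 m ≈ 130.5 Mm

Final answer: p = 130.5 Mm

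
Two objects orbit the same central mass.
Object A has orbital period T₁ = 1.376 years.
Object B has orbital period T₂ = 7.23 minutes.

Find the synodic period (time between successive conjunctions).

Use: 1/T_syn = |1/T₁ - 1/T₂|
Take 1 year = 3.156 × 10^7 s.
T₁ = 1.376 years = 4.34266 × 10^7 s
T₂ = 7.23 minutes = 433.8 s
1/T₁ = 2.30274 × 10^-8 s⁻¹
1/T₂ = 0.00230521 s⁻¹
|1/T₁ − 1/T₂| = 0.00230519 s⁻¹
T_syn = 1 / |1/T₁ − 1/T₂| = 433.804 s ≈ 7.23 minutes

Final answer: T_syn = 7.23 minutes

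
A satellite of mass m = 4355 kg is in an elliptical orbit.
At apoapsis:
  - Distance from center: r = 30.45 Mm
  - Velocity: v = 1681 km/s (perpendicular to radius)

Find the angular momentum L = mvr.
r = 30.45 Mm = 3.045 × 10^7 m
v = 1681 km/s = 1.681 × 10^6 m/s
vr = 1.681 × 10^6 × 3.045 × 10^7 = 5.11864 × 10^13 m²/s
L = m × vr = 4355 × 5.11864 × 10^13 = 2.22917 × 10^17 kg·m²/s ≈ 2.229 × 10^17 kg·m²/s

Final answer: L = 2.229 × 10^17 kg·m²/s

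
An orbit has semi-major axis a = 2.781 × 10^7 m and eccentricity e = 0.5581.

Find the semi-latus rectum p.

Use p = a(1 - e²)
a = 2.781 × 10^7 m
e = 0.5581,  e² = 0.311476,  1 − e² = 0.688524
p = a(1 − e²) = 2.781 × 10^7 m × 0.688524 = 1.91479 × 10^7 m ≈ 1.915 × 10^7 m

Final answer: p = 1.915 × 10^7 m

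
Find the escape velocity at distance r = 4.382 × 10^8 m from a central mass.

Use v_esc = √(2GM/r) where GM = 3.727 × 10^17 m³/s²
r = 4.382 × 10^8 m
GM = 3.727 × 10^17 m³/s²
2GM/r = 2 × (3.727 × 10^17) / (4.382 × 10^8) = 1.70105 × 10^9 m²/s²
v_esc = √(2GM/r) = 41243.8 m/s ≈ 41.24 km/s

Final answer: 41.24 km/s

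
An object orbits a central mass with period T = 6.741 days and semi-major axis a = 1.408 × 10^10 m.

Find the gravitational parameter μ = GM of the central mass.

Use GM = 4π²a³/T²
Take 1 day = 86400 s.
T = 6.741 days = 582422 s
a = 1.408 × 10^10 m
a³ = 2.79131 × 10^30 m³
T² = 3.39216 × 10^11 s²
GM = 4π² × (2.79131 × 10^30) / (3.39216 × 10^11) = 3.24857 × 10^20 m³/s²
GM ≈ 3.249 × 10^20 m³/s²

Final answer: GM = 3.249 × 10^20 m³/s²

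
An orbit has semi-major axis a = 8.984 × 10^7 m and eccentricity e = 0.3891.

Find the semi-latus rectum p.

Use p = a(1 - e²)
a = 8.984 × 10^7 m
e = 0.3891,  e² = 0.151399,  1 − e² = 0.848601
p = a(1 − e²) = 8.984 × 10^7 m × 0.848601 = 7.62383 × 10^7 m ≈ 7.624 × 10^7 m

Final answer: p = 7.624 × 10^7 m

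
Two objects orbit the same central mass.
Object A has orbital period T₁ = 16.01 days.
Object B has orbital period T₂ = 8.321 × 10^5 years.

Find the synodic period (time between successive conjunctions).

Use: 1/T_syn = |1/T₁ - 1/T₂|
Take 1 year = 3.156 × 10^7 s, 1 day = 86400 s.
T₁ = 16.01 days = 1.38326 × 10^6 s
T₂ = 8.321 × 10^5 years = 2.62611 × 10^13 s
1/T₁ = 7.22928 × 10^-7 s⁻¹
1/T₂ = 3.80792 × 10^-14 s⁻¹
|1/T₁ − 1/T₂| = 7.22928 × 10^-7 s⁻¹
T_syn = 1 / |1/T₁ − 1/T₂| = 1.38326 × 10^6 s ≈ 16.01 days

Final answer: T_syn = 16.01 days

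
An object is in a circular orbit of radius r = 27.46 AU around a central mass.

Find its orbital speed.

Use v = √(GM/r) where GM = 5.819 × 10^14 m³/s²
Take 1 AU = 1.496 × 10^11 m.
r = 27.46 AU = 4.10802 × 10^12 m
GM = 5.819 × 10^14 m³/s²
GM/r = (5.819 × 10^14) / (4.10802 × 10^12) = 141.65 m²/s²
v = √(GM/r) = 11.9017 m/s ≈ 11.9 m/s

Final answer: 11.9 m/s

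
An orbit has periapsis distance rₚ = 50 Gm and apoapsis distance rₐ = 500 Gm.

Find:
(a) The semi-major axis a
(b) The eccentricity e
rₚ = 50 Gm = 5 × 10^10 m
rₐ = 500 Gm = 5 × 10^11 m
(a) a = (rₚ + rₐ)/2 = 2.75 × 10^11 m ≈ 275 Gm
(b) e = (rₐ − rₚ)/(rₐ + rₚ) = (4.5 × 10^11) / (5.5 × 10^11) = 0.818182

Final answer:
(a) a = 275 Gm
(b) e = 0.8182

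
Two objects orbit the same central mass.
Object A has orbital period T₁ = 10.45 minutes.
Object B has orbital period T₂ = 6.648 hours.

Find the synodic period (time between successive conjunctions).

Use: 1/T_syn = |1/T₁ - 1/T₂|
T₁ = 10.45 minutes = 627 s
T₂ = 6.648 hours = 23932.8 s
1/T₁ = 0.0015949 s⁻¹
1/T₂ = 4.17837 × 10^-5 s⁻¹
|1/T₁ − 1/T₂| = 0.00155311 s⁻¹
T_syn = 1 / |1/T₁ − 1/T₂| = 643.868 s ≈ 10.73 minutes

Final answer: T_syn = 10.73 minutes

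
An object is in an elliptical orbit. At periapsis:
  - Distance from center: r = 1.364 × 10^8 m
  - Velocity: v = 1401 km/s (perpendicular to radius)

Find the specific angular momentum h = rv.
r = 1.364 × 10^8 m
v = 1401 km/s = 1.401 × 10^6 m/s
h = rv = 1.364 × 10^8 × 1.401 × 10^6 = 1.91096 × 10^14 m²/s ≈ 1.911 × 10^14 m²/s

Final answer: h = 1.911 × 10^14 m²/s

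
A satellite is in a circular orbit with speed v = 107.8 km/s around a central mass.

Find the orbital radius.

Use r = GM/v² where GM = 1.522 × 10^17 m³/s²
v = 107.8 km/s = 107800 m/s
GM = 1.522 × 10^17 m³/s²
v² = 1.16208 × 10^10 m²/s²
r = GM/v² = (1.522 × 10^17) / (1.16208 × 10^10) = 1.30972 × 10^7 m ≈ 13.1 Mm

Final answer: 13.1 Mm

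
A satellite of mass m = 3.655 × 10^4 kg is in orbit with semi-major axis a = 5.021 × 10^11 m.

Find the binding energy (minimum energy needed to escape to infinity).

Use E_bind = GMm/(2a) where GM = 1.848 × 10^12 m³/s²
a = 5.021 × 10^11 m
GM = 1.848 × 10^12 m³/s²
m = 3.655 × 10^4 kg
GMm = 1.848 × 10^12 × 36550 = 6.75444 × 10^16 m³·kg/s²
2a = 1.0042 × 10^12 m
E_bind = GMm/(2a) = 67261.9 J ≈ 67.26 kJ

Final answer: 67.26 kJ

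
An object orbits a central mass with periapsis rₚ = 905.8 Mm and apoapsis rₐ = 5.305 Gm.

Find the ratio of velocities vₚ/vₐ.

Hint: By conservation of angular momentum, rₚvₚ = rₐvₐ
rₚ = 905.8 Mm = 9.058 × 10^8 m
rₐ = 5.305 Gm = 5.305 × 10^9 m
rₚvₚ = rₐvₐ  ⇒  vₚ/vₐ = rₐ/rₚ
vₚ/vₐ = (5.305 × 10^9) / (9.058 × 10^8) = 5.8567

Final answer: vₚ/vₐ = 5.857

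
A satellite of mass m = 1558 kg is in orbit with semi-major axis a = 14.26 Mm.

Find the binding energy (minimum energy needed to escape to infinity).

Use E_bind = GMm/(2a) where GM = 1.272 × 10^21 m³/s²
a = 14.26 Mm = 1.426 × 10^7 m
GM = 1.272 × 10^21 m³/s²
m = 1558 kg
GMm = 1.272 × 10^21 × 1558 = 1.98178 × 10^24 m³·kg/s²
2a = 2.852 × 10^7 m
E_bind = GMm/(2a) = 6.94872 × 10^16 J ≈ 69.49 PJ

Final answer: 69.49 PJ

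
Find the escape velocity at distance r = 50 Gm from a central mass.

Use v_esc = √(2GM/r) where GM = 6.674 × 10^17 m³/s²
r = 50 Gm = 5 × 10^10 m
GM = 6.674 × 10^17 m³/s²
2GM/r = 2 × (6.674 × 10^17) / (5 × 10^10) = 2.6696 × 10^7 m²/s²
v_esc = √(2GM/r) = 5166.82 m/s ≈ 5.167 km/s

Final answer: 5.167 km/s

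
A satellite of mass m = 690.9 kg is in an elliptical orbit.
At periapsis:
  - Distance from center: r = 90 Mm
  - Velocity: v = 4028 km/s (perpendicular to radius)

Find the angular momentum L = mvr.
r = 90 Mm = 9 × 10^7 m
v = 4028 km/s = 4.028 × 10^6 m/s
vr = 4.028 × 10^6 × 9 × 10^7 = 3.6252 × 10^14 m²/s
L = m × vr = 690.9 × 3.6252 × 10^14 = 2.50465 × 10^17 kg·m²/s ≈ 2.505 × 10^17 kg·m²/s

Final answer: L = 2.505 × 10^17 kg·m²/s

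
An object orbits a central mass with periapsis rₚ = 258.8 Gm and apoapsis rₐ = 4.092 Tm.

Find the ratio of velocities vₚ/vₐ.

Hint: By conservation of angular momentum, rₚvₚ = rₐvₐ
rₚ = 258.8 Gm = 2.588 × 10^11 m
rₐ = 4.092 Tm = 4.092 × 10^12 m
rₚvₚ = rₐvₐ  ⇒  vₚ/vₐ = rₐ/rₚ
vₚ/vₐ = (4.092 × 10^12) / (2.588 × 10^11) = 15.8114

Final answer: vₚ/vₐ = 15.81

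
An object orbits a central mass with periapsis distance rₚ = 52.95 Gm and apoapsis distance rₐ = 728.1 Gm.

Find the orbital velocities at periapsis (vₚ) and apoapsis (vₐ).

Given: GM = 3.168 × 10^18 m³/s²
rₚ = 52.95 Gm = 5.295 × 10^10 m
rₐ = 728.1 Gm = 7.281 × 10^11 m
GM = 3.168 × 10^18 m³/s²
a = (rₚ + rₐ)/2 = 3.90525 × 10^11 m
Vis-viva: v² = GM (2/r − 1/a)
vₚ² = 3.168 × 10^18 × (3.77715 × 10^-11 − 2.56066 × 10^-12) = 1.11548 × 10^8 m²/s²
vₚ = 10561.6 m/s ≈ 10.56 km/s
vₐ² = 3.168 × 10^18 × (2.74688 × 10^-12 − 2.56066 × 10^-12) = 589945 m²/s²
vₐ = 768.079 m/s ≈ 768.1 m/s

Final answer: vₚ = 10.56 km/s, vₐ = 768.1 m/s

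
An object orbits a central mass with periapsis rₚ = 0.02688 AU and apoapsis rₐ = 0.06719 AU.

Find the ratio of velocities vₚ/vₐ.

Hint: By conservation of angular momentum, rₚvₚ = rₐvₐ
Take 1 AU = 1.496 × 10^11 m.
rₚ = 0.02688 AU = 4.02125 × 10^9 m
rₐ = 0.06719 AU = 1.00516 × 10^10 m
rₚvₚ = rₐvₐ  ⇒  vₚ/vₐ = rₐ/rₚ
vₚ/vₐ = (1.00516 × 10^10) / (4.02125 × 10^9) = 2.49963

Final answer: vₚ/vₐ = 2.5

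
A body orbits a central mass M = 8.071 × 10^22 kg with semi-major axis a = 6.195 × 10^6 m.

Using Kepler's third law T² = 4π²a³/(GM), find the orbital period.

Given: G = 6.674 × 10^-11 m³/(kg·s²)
M = 8.071 × 10^22 kg
GM = G × M = 6.674 × 10^-11 × 8.071 × 10^22 = 5.38659 × 10^12 m³/s²
a = 6.195 × 10^6 m
a³ = 2.37752 × 10^20 m³
T = 2π √(a³/GM) = 2π √((2.37752 × 10^20) / (5.38659 × 10^12)) = 2π × 6643.63 s
T = 41743.1 s ≈ 11.6 hours

Final answer: 11.6 hours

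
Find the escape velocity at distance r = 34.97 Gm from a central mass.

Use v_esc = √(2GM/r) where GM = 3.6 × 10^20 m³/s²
r = 34.97 Gm = 3.497 × 10^10 m
GM = 3.6 × 10^20 m³/s²
2GM/r = 2 × (3.6 × 10^20) / (3.497 × 10^10) = 2.05891 × 10^10 m²/s²
v_esc = √(2GM/r) = 143489 m/s ≈ 143.5 km/s

Final answer: 143.5 km/s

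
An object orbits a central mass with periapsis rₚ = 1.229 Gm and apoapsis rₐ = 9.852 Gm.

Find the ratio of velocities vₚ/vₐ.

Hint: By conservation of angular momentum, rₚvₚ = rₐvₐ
rₚ = 1.229 Gm = 1.229 × 10^9 m
rₐ = 9.852 Gm = 9.852 × 10^9 m
rₚvₚ = rₐvₐ  ⇒  vₚ/vₐ = rₐ/rₚ
vₚ/vₐ = (9.852 × 10^9) / (1.229 × 10^9) = 8.01627

Final answer: vₚ/vₐ = 8.016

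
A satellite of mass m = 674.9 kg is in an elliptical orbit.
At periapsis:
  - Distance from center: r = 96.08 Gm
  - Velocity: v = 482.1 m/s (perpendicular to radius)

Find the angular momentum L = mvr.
r = 96.08 Gm = 9.608 × 10^10 m
v = 482.1 m/s
vr = 482.1 × 9.608 × 10^10 = 4.63202 × 10^13 m²/s
L = m × vr = 674.9 × 4.63202 × 10^13 = 3.12615 × 10^16 kg·m²/s ≈ 3.126 × 10^16 kg·m²/s

Final answer: L = 3.126 × 10^16 kg·m²/s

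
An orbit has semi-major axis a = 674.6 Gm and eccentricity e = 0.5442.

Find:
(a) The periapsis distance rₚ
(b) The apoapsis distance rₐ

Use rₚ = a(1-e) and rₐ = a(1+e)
a = 674.6 Gm = 6.746 × 10^11 m
e = 0.5442:  1 − e = 0.4558,  1 + e = 1.5442
(a) rₚ = a(1 − e) = 6.746 × 10^11 m × 0.4558 = 3.07483 × 10^11 m ≈ 307.5 Gm
(b) rₐ = a(1 + e) = 6.746 × 10^11 m × 1.5442 = 1.04172 × 10^12 m ≈ 1.042 Tm

Final answer:
(a) rₚ = 307.5 Gm
(b) rₐ = 1.042 Tm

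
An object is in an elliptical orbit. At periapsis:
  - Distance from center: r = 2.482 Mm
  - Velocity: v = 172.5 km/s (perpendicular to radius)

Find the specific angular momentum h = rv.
r = 2.482 Mm = 2.482 × 10^6 m
v = 172.5 km/s = 172500 m/s
h = rv = 2.482 × 10^6 × 172500 = 4.28145 × 10^11 m²/s ≈ 4.281 × 10^11 m²/s

Final answer: h = 4.281 × 10^11 m²/s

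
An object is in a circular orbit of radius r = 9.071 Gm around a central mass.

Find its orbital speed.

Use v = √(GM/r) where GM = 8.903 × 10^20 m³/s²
r = 9.071 Gm = 9.071 × 10^9 m
GM = 8.903 × 10^20 m³/s²
GM/r = (8.903 × 10^20) / (9.071 × 10^9) = 9.81479 × 10^10 m²/s²
v = √(GM/r) = 313286 m/s ≈ 313.3 km/s

Final answer: 313.3 km/s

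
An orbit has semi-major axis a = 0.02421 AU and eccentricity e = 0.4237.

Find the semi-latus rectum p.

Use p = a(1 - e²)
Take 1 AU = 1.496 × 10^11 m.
a = 0.02421 AU = 3.62182 × 10^9 m
e = 0.4237,  e² = 0.179522,  1 − e² = 0.820478
p = a(1 − e²) = 3.62182 × 10^9 m × 0.820478 = 2.97162 × 10^9 m ≈ 0.01986 AU

Final answer: p = 0.01986 AU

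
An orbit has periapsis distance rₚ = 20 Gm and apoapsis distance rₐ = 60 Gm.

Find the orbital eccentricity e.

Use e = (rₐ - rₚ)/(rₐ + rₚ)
rₚ = 20 Gm = 2 × 10^10 m
rₐ = 60 Gm = 6 × 10^10 m
rₐ − rₚ = 4 × 10^10 m
rₐ + rₚ = 8 × 10^10 m
e = (rₐ − rₚ)/(rₐ + rₚ) = 0.5

Final answer: e = 0.5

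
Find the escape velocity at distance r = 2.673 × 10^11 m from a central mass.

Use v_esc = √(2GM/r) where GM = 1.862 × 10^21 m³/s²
r = 2.673 × 10^11 m
GM = 1.862 × 10^21 m³/s²
2GM/r = 2 × (1.862 × 10^21) / (2.673 × 10^11) = 1.39319 × 10^10 m²/s²
v_esc = √(2GM/r) = 118034 m/s ≈ 118 km/s

Final answer: 118 km/s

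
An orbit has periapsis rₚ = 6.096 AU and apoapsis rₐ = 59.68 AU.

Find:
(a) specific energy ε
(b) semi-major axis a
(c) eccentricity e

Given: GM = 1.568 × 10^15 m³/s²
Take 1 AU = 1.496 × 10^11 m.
rₚ = 6.096 AU = 9.11962 × 10^11 m
rₐ = 59.68 AU = 8.92813 × 10^12 m
GM = 1.568 × 10^15 m³/s²
a = (rₚ + rₐ)/2 = 4.92004 × 10^12 m
e = (rₐ − rₚ)/(rₐ + rₚ) = (8.01617 × 10^12) / (9.84009 × 10^12) = 0.814644
(a) 2a = 9.84009 × 10^12 m;  ε = −GM/(2a) = -159.348 J/kg ≈ -159.3 J/kg
(b) a = 4.92004 × 10^12 m ≈ 32.89 AU
(c) e = 0.814644 ≈ 0.8146

Final answer:
(a) specific energy ε = -159.3 J/kg
(b) semi-major axis a = 32.89 AU
(c) eccentricity e = 0.8146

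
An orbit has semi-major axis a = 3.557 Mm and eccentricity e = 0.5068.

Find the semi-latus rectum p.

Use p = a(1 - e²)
a = 3.557 Mm = 3.557 × 10^6 m
e = 0.5068,  e² = 0.256846,  1 − e² = 0.743154
p = a(1 − e²) = 3.557 × 10^6 m × 0.743154 = 2.6434 × 10^6 m ≈ 2.643 Mm

Final answer: p = 2.643 Mm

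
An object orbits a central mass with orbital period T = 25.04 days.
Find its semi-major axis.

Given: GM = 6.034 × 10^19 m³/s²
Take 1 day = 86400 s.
T = 25.04 days = 2.16346 × 10^6 s
GM = 6.034 × 10^19 m³/s²
Kepler's third law: a³ = GM T² / (4π²)
T² = 4.68054 × 10^12 s²
a³ = (6.034 × 10^19) × (4.68054 × 10^12) / (4π²) = 7.15388 × 10^30 m³
a = (a³)^(1/3) = 1.92685 × 10^10 m ≈ 19.27 Gm

Final answer: 19.27 Gm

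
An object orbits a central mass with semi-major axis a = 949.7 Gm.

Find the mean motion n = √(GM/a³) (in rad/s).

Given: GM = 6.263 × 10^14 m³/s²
a = 949.7 Gm = 9.497 × 10^11 m
GM = 6.263 × 10^14 m³/s²
a³ = 8.56563 × 10^35 m³
GM/a³ = (6.263 × 10^14) / (8.56563 × 10^35) = 7.31178 × 10^-22 s⁻²
n = √(GM/a³) = 2.70403 × 10^-11 rad/s ≈ 2.704 × 10^-11 rad/s

Final answer: n = 2.704 × 10^-11 rad/s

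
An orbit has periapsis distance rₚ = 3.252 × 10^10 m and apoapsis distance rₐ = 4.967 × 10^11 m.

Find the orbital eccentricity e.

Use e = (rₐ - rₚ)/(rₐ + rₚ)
rₚ = 3.252 × 10^10 m
rₐ = 4.967 × 10^11 m
rₐ − rₚ = 4.6418 × 10^11 m
rₐ + rₚ = 5.2922 × 10^11 m
e = (rₐ − rₚ)/(rₐ + rₚ) = 0.877102

Final answer: e = 0.8771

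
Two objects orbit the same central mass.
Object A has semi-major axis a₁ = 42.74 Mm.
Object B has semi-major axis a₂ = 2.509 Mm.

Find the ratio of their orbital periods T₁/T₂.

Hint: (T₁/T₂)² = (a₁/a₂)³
a₁ = 42.74 Mm = 4.274 × 10^7 m
a₂ = 2.509 Mm = 2.509 × 10^6 m
a₁/a₂ = 17.0347
T₁/T₂ = (a₁/a₂)^(3/2) = (17.0347)^1.5 = 70.3074

Final answer: T₁/T₂ = 70.31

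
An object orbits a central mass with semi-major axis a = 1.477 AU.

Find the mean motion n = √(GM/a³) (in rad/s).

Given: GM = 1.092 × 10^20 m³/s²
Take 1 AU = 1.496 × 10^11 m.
a = 1.477 AU = 2.20959 × 10^11 m
GM = 1.092 × 10^20 m³/s²
a³ = 1.07879 × 10^34 m³
GM/a³ = (1.092 × 10^20) / (1.07879 × 10^34) = 1.01225 × 10^-14 s⁻²
n = √(GM/a³) = 1.0061 × 10^-7 rad/s ≈ 1.006 × 10^-7 rad/s

Final answer: n = 1.006 × 10^-7 rad/s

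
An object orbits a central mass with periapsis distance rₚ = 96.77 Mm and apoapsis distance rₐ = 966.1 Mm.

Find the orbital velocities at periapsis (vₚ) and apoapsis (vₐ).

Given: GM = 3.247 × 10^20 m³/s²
rₚ = 96.77 Mm = 9.677 × 10^7 m
rₐ = 966.1 Mm = 9.661 × 10^8 m
GM = 3.247 × 10^20 m³/s²
a = (rₚ + rₐ)/2 = 5.31435 × 10^8 m
Vis-viva: v² = GM (2/r − 1/a)
vₚ² = 3.247 × 10^20 × (2.06676 × 10^-8 − 1.8817 × 10^-9) = 6.09977 × 10^12 m²/s²
vₚ = 2.46977 × 10^6 m/s ≈ 2470 km/s
vₐ² = 3.247 × 10^20 × (2.07018 × 10^-9 − 1.8817 × 10^-9) = 6.11999 × 10^10 m²/s²
vₐ = 247386 m/s ≈ 247.4 km/s

Final answer: vₚ = 2470 km/s, vₐ = 247.4 km/s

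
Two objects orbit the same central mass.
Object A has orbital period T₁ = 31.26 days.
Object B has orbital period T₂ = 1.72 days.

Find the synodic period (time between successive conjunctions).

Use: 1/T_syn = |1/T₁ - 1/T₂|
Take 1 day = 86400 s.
T₁ = 31.26 days = 2.70086 × 10^6 s
T₂ = 1.72 days = 148608 s
1/T₁ = 3.70252 × 10^-7 s⁻¹
1/T₂ = 6.72911 × 10^-6 s⁻¹
|1/T₁ − 1/T₂| = 6.35886 × 10^-6 s⁻¹
T_syn = 1 / |1/T₁ − 1/T₂| = 157261 s ≈ 1.82 days

Final answer: T_syn = 1.82 days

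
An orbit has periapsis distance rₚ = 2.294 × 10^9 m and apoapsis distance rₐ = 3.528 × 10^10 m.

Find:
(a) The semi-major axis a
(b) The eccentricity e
rₚ = 2.294 × 10^9 m
rₐ = 3.528 × 10^10 m
(a) a = (rₚ + rₐ)/2 = 1.8787 × 10^10 m ≈ 1.879 × 10^10 m
(b) e = (rₐ − rₚ)/(rₐ + rₚ) = (3.2986 × 10^10) / (3.7574 × 10^10) = 0.877894

Final answer:
(a) a = 1.879 × 10^10 m
(b) e = 0.8779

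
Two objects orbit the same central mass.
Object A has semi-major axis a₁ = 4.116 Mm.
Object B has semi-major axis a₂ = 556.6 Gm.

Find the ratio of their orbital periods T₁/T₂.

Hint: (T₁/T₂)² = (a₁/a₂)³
a₁ = 4.116 Mm = 4.116 × 10^6 m
a₂ = 556.6 Gm = 5.566 × 10^11 m
a₁/a₂ = 7.3949 × 10^-6
T₁/T₂ = (a₁/a₂)^(3/2) = (7.3949 × 10^-6)^1.5 = 2.01094 × 10^-8

Final answer: T₁/T₂ = 2.011 × 10^-8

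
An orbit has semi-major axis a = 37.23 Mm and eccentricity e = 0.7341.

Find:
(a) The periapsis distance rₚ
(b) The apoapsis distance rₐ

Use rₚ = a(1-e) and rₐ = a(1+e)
a = 37.23 Mm = 3.723 × 10^7 m
e = 0.7341:  1 − e = 0.2659,  1 + e = 1.7341
(a) rₚ = a(1 − e) = 3.723 × 10^7 m × 0.2659 = 9.89946 × 10^6 m ≈ 9.899 Mm
(b) rₐ = a(1 + e) = 3.723 × 10^7 m × 1.7341 = 6.45605 × 10^7 m ≈ 64.56 Mm

Final answer:
(a) rₚ = 9.899 Mm
(b) rₐ = 64.56 Mm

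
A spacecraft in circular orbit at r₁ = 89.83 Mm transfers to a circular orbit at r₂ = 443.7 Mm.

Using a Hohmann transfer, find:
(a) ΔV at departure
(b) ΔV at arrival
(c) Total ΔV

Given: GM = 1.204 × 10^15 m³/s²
r₁ = 89.83 Mm = 8.983 × 10^7 m
r₂ = 443.7 Mm = 4.437 × 10^8 m
GM = 1.204 × 10^15 m³/s²
Transfer ellipse: a_t = (r₁ + r₂)/2 = 2.66765 × 10^8 m
Circular speed at r₁: v₁ = √(GM/r₁) = 3661.02 m/s
Transfer speed at r₁ (periapsis): v₁ₜ = √(GM(2/r₁ − 1/a_t)) = 4721.53 m/s
(a) ΔV₁ = v₁ₜ − v₁ = 1060.51 m/s ≈ 1.061 km/s
Circular speed at r₂: v₂ = √(GM/r₂) = 1647.28 m/s
Transfer speed at r₂ (apoapsis): v₂ₜ = √(GM(2/r₂ − 1/a_t)) = 955.905 m/s
(b) ΔV₂ = v₂ − v₂ₜ = 691.379 m/s ≈ 691.4 m/s
(c) ΔV_total = ΔV₁ + ΔV₂ = 1751.89 m/s ≈ 1.752 km/s

Final answer:
(a) ΔV₁ = 1.061 km/s
(b) ΔV₂ = 691.4 m/s
(c) ΔV_total = 1.752 km/s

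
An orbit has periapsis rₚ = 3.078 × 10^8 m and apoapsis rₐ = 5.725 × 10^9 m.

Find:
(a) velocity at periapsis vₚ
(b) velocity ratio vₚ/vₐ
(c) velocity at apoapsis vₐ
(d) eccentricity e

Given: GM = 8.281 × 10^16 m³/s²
rₚ = 3.078 × 10^8 m
rₐ = 5.725 × 10^9 m
GM = 8.281 × 10^16 m³/s²
a = (rₚ + rₐ)/2 = 3.0164 × 10^9 m
e = (rₐ − rₚ)/(rₐ + rₚ) = (5.4172 × 10^9) / (6.0328 × 10^9) = 0.897958
(a) vₚ² = GM (2/rₚ − 1/a) = 8.281 × 10^16 × (6.49773 × 10^-9 − 3.31521 × 10^-10) = 5.10623 × 10^8 m²/s²;  vₚ = 22597 m/s ≈ 22.6 km/s
(b) vₚ/vₐ = rₐ/rₚ (angular momentum) = (5.725 × 10^9) / (3.078 × 10^8) = 18.5997 ≈ 18.6
(c) vₐ² = GM (2/rₐ − 1/a) = 8.281 × 10^16 × (3.49345 × 10^-10 − 3.31521 × 10^-10) = 1.476 × 10^6 m²/s²;  vₐ = 1214.91 m/s ≈ 1.215 km/s
(d) e = 0.897958 ≈ 0.898

Final answer:
(a) velocity at periapsis vₚ = 22.6 km/s
(b) velocity ratio vₚ/vₐ = 18.6
(c) velocity at apoapsis vₐ = 1.215 km/s
(d) eccentricity e = 0.898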